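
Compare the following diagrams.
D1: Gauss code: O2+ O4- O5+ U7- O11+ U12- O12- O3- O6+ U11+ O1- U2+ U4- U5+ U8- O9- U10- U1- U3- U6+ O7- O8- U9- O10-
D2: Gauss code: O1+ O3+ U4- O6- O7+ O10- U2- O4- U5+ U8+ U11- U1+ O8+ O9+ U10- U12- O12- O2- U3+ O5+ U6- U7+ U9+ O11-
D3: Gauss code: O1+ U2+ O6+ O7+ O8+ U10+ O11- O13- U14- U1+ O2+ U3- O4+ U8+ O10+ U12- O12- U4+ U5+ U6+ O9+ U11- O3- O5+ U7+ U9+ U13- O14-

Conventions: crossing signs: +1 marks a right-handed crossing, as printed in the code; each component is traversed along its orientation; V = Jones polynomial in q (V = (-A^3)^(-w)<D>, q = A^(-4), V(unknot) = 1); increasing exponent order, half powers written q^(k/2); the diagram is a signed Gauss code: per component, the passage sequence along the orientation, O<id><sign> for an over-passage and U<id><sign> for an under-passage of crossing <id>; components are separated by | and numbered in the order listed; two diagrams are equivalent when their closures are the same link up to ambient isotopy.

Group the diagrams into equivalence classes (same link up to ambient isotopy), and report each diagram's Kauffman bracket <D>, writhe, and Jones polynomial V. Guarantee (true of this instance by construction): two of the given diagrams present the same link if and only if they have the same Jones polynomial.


equivalence classes: {D1} | {D2} | {D3}
D1 (bracket A^-8 - A^-4 + 2 - A^4 + A^8 - A^12; 12 crossings at w = -4): V = -q^-6 + q^-5 - q^-4 + 2q^-3 - q^-2 + q^-1
D2 (bracket -A^-12 + 2A^-8 - 2A^-4 + 3 - 2A^4 + 2A^8 - A^12; 12 crossings at w = 0): V = -q^-3 + 2q^-2 - 2q^-1 + 3 - 2q + 2q^2 - q^3
D3 (bracket A^-16 - 2A^-12 + 2A^-8 - 3A^-4 + 3 - 2A^4 + 2A^8; 14 crossings at w = +4): V = 2q - 2q^2 + 3q^3 - 3q^4 + 2q^5 - 2q^6 + q^7
key observation: comparing 3 Jones polynomials yields 3 groups


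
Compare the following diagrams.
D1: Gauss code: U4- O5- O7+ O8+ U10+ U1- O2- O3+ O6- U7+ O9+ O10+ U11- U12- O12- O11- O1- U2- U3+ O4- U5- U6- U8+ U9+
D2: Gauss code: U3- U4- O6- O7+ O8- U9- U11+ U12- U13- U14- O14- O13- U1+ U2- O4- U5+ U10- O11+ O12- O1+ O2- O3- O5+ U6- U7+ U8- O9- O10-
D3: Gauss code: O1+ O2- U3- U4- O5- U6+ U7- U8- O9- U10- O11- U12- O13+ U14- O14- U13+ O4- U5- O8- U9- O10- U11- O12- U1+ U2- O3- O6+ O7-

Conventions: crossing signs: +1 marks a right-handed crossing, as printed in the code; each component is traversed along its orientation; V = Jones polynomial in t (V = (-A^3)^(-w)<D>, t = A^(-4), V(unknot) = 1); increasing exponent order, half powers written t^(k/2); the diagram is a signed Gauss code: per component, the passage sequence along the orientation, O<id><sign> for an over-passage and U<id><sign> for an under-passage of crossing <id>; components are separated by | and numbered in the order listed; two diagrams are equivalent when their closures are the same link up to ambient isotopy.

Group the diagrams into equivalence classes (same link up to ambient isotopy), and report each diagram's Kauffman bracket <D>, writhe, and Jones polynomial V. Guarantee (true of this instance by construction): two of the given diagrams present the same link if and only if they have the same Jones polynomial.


grouping into links: {D1} | {D2} | {D3}
V(D1) = 1  (w -2, c 12, <D> = A^-6)
D2 (bracket A^-14 - A^-10 + 2A^-6 - A^-2 + A^2 - A^6; 14 crossings at w = -6): V = -t^-6 + t^-5 - t^-4 + 2t^-3 - t^-2 + t^-1
D3 (bracket A^-12 + A^-4 - 1 + A^4 - A^8 + A^12 - A^16; 14 crossings at w = -8): V = -t^-10 + t^-9 - t^-8 + t^-7 - t^-6 + t^-5 + t^-3
why: V(t) takes 3 values over 3 diagrams, fixing the grouping


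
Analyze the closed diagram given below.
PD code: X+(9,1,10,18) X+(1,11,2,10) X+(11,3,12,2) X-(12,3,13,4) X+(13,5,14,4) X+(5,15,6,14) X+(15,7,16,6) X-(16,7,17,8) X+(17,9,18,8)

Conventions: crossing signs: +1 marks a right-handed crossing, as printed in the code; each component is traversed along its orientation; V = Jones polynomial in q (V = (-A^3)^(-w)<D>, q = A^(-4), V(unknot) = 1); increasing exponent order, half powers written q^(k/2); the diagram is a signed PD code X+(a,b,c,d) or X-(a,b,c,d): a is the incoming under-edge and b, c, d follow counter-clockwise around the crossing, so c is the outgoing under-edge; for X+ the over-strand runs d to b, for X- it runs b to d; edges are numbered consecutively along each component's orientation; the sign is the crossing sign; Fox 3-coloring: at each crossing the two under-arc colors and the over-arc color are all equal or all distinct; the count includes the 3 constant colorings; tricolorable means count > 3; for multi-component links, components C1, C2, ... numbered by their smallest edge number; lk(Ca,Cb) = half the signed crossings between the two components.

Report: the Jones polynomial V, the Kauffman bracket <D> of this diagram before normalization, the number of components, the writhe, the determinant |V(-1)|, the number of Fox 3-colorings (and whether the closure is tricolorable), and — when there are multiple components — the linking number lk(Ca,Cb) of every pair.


V = q^2 + q^4 - q^5 + q^6 - q^7
<D> = A^-13 - A^-9 + A^-5 - A^-1 - A^7 (w = +5)
1 component over 9 crossings, w = +5
3 Fox colorings among 3^9, |V(-1)| = 5: not tricolorable
why: det 5 = |V(-1)|; not divisible by 3, so not tricolorable


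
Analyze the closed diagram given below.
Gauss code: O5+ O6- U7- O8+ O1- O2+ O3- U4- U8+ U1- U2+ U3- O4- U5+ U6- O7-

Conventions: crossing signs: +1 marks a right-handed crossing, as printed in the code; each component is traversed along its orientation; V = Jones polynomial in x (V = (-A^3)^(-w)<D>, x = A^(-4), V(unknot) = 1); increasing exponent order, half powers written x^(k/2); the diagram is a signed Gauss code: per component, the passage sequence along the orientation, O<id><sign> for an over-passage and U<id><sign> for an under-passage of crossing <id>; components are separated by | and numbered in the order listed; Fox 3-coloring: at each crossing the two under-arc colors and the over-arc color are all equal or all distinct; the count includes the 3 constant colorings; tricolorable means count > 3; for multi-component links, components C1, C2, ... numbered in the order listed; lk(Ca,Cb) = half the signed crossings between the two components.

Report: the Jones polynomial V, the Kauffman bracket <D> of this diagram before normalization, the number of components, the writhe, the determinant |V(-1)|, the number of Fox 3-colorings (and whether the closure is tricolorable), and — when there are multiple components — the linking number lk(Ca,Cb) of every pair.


V = 1
<D> = A^-6 (w = -2)
1 component over 8 crossings, w = -2
3 Fox colorings among 3^8, |V(-1)| = 1: not tricolorable
why: w = -2 (over 8 crossings) is diagram-only; (-A^3)^(2) removes it from V


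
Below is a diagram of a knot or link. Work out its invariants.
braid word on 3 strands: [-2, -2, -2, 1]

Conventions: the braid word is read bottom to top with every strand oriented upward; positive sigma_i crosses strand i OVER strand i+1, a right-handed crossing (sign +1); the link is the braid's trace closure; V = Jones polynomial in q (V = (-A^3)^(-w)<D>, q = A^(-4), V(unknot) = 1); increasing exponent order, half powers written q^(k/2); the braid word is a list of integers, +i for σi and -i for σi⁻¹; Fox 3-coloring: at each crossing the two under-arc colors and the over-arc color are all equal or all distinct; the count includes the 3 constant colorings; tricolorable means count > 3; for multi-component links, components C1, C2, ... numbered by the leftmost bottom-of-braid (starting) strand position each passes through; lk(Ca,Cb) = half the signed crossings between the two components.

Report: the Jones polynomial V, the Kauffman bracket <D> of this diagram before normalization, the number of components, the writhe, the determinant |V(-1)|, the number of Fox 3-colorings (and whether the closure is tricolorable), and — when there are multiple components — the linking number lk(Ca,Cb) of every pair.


V(q) = -q^-4 + q^-3 + q^-1
bracket: A^-2 + A^6 - A^10, w = -2
1 component, writhe -2, over 4 crossings
det 3, colorings 9 of 3^4 — tricolorable
observation: det 3 = |V(-1)|; divisible by 3, so tricolorable


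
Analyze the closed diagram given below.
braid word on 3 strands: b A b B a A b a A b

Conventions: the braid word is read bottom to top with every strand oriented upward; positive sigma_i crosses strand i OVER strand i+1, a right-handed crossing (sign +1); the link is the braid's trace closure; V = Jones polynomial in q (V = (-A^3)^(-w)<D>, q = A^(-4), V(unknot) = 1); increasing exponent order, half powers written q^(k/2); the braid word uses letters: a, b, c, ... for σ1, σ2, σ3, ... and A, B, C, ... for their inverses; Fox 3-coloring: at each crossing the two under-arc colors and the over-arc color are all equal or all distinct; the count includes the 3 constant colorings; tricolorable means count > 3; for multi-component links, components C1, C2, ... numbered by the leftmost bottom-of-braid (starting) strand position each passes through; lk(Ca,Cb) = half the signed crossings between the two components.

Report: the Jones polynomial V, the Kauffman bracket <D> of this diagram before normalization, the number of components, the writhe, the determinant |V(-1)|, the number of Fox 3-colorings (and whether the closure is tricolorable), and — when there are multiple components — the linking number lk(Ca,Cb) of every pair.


Jones polynomial: V(q) = q + q^3 - q^4
<D> = -A^-10 + A^-6 + A^2; writhe +2
components 1, writhe +2 (10 crossings)
3-colorings: 9 of 3^10, det 3 — tricolorable
note: w = +2 (over 10 crossings) is diagram-only; (-A^3)^(-2) removes it from V


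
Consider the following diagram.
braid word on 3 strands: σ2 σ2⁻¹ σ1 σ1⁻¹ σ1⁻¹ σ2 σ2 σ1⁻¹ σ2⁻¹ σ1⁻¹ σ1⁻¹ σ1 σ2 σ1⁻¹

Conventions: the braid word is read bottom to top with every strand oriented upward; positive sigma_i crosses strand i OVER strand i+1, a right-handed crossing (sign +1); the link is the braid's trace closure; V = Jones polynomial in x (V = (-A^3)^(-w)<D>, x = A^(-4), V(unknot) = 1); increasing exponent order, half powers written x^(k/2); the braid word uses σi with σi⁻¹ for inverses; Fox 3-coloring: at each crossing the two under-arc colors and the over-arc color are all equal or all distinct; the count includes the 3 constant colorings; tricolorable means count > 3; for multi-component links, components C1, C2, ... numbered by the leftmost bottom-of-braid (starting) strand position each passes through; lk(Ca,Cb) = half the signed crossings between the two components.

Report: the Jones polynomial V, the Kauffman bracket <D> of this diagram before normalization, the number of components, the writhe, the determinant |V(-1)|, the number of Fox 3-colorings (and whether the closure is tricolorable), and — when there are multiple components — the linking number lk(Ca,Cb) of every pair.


V = -x^-4 + x^-3 + x^-1
<D> = A^-2 + A^6 - A^10 (w = -2)
1 component over 14 crossings, w = -2
9 Fox colorings among 3^14, |V(-1)| = 3: tricolorable
why: det 3 = |V(-1)|; divisible by 3, so tricolorable


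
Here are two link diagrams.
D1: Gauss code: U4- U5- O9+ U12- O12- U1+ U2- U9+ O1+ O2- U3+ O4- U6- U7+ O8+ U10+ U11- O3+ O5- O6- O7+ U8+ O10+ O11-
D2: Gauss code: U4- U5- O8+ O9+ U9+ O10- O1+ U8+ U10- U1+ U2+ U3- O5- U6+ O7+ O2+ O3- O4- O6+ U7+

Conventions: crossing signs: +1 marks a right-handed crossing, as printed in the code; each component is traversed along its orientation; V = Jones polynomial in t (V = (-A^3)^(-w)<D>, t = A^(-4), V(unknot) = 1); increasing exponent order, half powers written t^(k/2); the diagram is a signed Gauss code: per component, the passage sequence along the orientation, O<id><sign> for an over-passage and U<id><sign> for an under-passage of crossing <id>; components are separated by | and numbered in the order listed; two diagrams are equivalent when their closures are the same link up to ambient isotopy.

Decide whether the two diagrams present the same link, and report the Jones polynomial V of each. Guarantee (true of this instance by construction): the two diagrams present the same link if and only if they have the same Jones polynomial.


same link: yes
V(D1) = 1  [12 crossings, <D> = 1, w = 0]
V(D2) = 1  (w +2, c 10, <D> = A^6)
note: one V(t) for all 2 diagrams — one class (guaranteed)


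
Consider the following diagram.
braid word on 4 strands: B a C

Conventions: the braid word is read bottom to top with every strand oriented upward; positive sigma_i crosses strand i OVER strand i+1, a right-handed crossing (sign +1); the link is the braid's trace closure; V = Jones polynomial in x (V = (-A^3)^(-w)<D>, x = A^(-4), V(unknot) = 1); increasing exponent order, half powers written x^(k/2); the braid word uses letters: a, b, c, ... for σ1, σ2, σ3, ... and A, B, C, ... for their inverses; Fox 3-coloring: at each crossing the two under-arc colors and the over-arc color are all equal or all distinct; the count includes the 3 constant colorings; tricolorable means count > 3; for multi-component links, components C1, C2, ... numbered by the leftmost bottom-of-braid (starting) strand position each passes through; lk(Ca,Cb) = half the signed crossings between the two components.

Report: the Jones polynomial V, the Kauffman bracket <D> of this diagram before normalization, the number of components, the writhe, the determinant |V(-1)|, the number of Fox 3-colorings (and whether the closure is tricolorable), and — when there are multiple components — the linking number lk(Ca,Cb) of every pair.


V = 1
<D> = -A^-3 (w = -1)
1 component over 3 crossings, w = -1
3 Fox colorings among 3^3, |V(-1)| = 1: not tricolorable
why: w = -1 (over 3 crossings) is diagram-only; (-A^3)^(1) removes it from V


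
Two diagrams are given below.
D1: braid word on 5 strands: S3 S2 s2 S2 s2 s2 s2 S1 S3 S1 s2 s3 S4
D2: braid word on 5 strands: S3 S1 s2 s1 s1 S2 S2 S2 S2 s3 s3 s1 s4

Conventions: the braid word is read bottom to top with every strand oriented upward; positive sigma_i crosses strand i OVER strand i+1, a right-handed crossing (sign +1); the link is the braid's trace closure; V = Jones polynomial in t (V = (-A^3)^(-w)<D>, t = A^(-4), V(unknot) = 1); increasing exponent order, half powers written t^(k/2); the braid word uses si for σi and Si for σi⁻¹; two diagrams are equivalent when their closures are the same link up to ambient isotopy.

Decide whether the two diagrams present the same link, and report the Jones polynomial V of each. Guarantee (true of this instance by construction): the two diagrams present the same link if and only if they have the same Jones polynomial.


equivalent: no
D1 (bracket -A^-17 + A^-13 - A^-9 + 2A^-5 + A^3; 13 crossings at w = -1): V = -t^(-3/2) - 2t^(1/2) + t^(3/2) - t^(5/2) + t^(7/2)
V(D2) = t^(-7/2) - t^(-5/2) + t^(-3/2) - 2t^(-1/2) - t^(3/2)  [13 crossings, <D> = A^-3 + 2A^5 - A^9 + A^13 - A^17, w = +1]
observation: 2 values of V(t) split the 2 diagrams


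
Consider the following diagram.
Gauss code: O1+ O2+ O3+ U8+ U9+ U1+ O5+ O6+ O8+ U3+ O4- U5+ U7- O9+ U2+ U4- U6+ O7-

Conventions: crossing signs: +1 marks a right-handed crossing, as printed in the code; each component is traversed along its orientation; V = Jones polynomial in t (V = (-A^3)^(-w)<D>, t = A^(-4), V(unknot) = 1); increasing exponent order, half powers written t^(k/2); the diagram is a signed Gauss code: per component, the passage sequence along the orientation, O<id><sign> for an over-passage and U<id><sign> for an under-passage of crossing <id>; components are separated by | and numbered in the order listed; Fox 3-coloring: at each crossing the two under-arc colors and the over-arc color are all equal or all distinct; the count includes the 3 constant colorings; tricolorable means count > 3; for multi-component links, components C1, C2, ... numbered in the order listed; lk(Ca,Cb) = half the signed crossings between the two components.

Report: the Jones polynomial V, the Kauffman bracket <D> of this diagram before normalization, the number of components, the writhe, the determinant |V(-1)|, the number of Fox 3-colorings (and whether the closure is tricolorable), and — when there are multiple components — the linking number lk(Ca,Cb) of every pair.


V = t - t^2 + 2t^3 - t^4 + t^5 - t^6
<D> = A^-9 - A^-5 + A^-1 - 2A^3 + A^7 - A^11 (w = +5)
1 component over 9 crossings, w = +5
3 Fox colorings among 3^9, |V(-1)| = 7: not tricolorable
why: |V(-1)| = 7: so not tricolorable, since 3 does not divide 7


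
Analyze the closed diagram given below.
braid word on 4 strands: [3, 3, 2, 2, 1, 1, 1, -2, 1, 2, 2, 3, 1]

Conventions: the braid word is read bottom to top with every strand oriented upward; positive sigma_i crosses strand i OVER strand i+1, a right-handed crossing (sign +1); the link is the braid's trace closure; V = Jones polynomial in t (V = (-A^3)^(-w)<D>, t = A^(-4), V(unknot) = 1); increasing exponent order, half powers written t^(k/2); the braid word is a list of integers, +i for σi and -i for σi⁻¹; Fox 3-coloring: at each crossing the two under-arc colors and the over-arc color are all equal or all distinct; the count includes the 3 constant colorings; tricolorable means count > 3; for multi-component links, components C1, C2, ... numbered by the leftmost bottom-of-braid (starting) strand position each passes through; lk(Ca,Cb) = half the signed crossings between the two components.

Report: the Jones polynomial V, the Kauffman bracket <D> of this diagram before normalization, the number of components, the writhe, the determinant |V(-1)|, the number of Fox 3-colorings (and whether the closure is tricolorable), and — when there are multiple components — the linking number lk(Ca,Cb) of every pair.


V(t) = t^4 + 2t^6 - 2t^7 + 2t^8 - 3t^9 + 3t^10 - 3t^11 + 2t^12 - 2t^13 + t^14
bracket: -A^-23 + 2A^-19 - 2A^-15 + 3A^-11 - 3A^-7 + 3A^-3 - 2A + 2A^5 - 2A^9 - A^17, w = +11
1 component, writhe +11, over 13 crossings
det 21, colorings 9 of 3^13 — tricolorable
observation: |V(-1)| = 21: so tricolorable, since 3 divides 21


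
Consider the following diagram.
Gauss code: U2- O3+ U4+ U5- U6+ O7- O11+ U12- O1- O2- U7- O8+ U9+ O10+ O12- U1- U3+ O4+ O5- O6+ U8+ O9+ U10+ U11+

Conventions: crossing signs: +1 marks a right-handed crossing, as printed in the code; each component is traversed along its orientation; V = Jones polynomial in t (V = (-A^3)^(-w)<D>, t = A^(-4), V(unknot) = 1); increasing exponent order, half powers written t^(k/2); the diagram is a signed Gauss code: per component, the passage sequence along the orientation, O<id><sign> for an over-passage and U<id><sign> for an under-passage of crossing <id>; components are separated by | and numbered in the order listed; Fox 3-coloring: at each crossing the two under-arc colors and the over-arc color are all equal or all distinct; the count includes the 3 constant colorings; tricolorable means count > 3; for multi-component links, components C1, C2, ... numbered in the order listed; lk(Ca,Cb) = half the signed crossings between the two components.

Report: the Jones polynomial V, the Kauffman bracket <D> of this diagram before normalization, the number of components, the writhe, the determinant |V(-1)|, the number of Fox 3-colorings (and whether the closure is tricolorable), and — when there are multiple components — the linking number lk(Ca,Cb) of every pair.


Jones polynomial: V(t) = -t^-2 + 2t^-1 - 3 + 5t - 4t^2 + 5t^3 - 4t^4 + 2t^5 - t^6
<D> = -A^-18 + 2A^-14 - 4A^-10 + 5A^-6 - 4A^-2 + 5A^2 - 3A^6 + 2A^10 - A^14; writhe +2
components 1, writhe +2 (12 crossings)
3-colorings: 9 of 3^12, det 27 — tricolorable
note: det 27 = |V(-1)|; divisible by 3, so tricolorable


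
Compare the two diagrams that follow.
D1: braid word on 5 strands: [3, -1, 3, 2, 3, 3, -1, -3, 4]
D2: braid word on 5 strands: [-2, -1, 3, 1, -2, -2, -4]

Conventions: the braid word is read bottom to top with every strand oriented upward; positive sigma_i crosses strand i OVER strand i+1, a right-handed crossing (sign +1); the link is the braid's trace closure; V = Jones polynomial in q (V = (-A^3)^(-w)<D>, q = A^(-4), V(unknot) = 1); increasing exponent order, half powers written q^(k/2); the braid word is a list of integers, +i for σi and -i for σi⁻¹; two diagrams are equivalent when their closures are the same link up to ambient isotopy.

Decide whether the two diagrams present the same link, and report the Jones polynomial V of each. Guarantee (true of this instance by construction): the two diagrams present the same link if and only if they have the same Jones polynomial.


equivalent: no
V(D1) = -q^(-3/2) - 2q^(1/2) + q^(3/2) - q^(5/2) + q^(7/2)  (w +3, c 9, <D> = -A^-5 + A^-1 - A^3 + 2A^7 + A^15)
V(D2) = q^(-9/2) - q^(-5/2) - q^(-3/2) - q^(-1/2)  (w -3, c 7, <D> = A^-7 + A^-3 + A - A^9)
why: V(q) takes 2 values over 2 diagrams, fixing the grouping


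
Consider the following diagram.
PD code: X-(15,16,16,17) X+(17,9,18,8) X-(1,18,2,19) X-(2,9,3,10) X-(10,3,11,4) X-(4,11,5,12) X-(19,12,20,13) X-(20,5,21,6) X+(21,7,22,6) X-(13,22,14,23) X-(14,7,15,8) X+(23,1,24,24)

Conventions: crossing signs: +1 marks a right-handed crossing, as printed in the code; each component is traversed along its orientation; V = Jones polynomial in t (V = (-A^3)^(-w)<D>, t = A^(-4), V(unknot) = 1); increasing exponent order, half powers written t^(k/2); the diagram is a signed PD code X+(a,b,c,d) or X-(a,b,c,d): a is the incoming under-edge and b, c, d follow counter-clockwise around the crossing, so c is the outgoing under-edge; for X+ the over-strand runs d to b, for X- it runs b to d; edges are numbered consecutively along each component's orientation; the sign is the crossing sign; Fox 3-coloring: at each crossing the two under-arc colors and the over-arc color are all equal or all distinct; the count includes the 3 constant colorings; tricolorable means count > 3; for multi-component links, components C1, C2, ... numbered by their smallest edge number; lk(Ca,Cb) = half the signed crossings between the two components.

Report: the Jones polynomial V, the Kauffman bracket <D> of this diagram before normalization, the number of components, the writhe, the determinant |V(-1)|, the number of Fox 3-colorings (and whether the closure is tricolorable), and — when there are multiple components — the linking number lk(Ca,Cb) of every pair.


V(t) = t^-8 - 2t^-7 + t^-6 - 2t^-5 + 2t^-4 + t^-2
bracket: A^-10 + 2A^-2 - 2A^2 + A^6 - 2A^10 + A^14, w = -6
1 component, writhe -6, over 12 crossings
det 9, colorings 27 of 3^12 — tricolorable
observation: the span of V is 6, forcing >= 6 crossings in any diagram


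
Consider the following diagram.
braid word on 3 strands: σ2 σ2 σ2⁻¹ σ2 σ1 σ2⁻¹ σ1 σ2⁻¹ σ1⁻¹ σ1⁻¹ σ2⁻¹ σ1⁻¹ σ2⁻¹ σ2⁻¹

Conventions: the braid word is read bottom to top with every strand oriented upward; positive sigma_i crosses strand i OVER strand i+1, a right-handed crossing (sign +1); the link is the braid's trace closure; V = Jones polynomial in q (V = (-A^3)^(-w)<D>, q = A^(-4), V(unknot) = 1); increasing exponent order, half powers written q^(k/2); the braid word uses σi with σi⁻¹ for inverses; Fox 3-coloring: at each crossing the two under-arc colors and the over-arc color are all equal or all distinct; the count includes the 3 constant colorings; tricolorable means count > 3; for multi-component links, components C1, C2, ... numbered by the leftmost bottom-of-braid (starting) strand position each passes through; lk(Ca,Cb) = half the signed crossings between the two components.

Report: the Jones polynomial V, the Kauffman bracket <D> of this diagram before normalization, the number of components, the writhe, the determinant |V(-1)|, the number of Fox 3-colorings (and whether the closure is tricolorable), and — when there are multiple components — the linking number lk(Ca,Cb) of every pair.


V(q) = -q^-6 + q^-5 - q^-4 + 2q^-3 - q^-2 + q^-1
bracket: A^-8 - A^-4 + 2 - A^4 + A^8 - A^12, w = -4
1 component, writhe -4, over 14 crossings
det 7, colorings 3 of 3^14 — not tricolorable
observation: det 7 = |V(-1)|; not divisible by 3, so not tricolorable


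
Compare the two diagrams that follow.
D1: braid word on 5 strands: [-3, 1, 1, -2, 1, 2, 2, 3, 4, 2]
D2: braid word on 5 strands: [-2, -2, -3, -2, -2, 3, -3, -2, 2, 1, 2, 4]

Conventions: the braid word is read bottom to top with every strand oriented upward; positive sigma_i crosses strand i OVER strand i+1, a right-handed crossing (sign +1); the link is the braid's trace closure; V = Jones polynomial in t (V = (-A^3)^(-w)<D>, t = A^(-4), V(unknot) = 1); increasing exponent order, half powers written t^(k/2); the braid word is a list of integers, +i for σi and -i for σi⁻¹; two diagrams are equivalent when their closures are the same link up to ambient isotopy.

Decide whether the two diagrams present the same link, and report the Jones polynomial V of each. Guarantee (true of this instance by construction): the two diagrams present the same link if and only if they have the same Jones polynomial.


equivalent: no
D1 (bracket -A^-6 + A^-2 - A^2 + 2A^6 - A^10 + A^14; 10 crossings at w = +6): V = t - t^2 + 2t^3 - t^4 + t^5 - t^6
V(D2) = -t^-4 + t^-3 + t^-1  (w -2, c 12, <D> = A^-2 + A^6 - A^10)
key observation: 2 classes among 2 diagrams; unequal V(t) rules out equality


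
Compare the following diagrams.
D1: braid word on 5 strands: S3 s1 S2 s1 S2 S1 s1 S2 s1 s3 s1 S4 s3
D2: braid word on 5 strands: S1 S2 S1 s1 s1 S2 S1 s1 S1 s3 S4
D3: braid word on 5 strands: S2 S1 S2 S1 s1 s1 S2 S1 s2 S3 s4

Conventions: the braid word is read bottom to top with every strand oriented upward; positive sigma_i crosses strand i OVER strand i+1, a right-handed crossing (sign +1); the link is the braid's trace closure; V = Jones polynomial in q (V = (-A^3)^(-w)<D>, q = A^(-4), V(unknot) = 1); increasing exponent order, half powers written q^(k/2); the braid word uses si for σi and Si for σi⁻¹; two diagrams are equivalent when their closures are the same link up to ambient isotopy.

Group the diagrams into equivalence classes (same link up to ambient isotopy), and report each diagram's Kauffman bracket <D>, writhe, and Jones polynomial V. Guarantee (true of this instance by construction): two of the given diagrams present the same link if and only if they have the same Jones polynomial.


classes: {D1} | {D2, D3}
V(D1) = q^(-5/2) - 2q^(-3/2) + 2q^(-1/2) - 4q^(1/2) + 3q^(3/2) - 3q^(5/2) + 2q^(7/2) - q^(9/2)  [13 crossings, <D> = A^-15 - 2A^-11 + 3A^-7 - 3A^-3 + 4A - 2A^5 + 2A^9 - A^13, w = +1]
D2 (bracket A^-7 - A^-3 + A + A^9; 11 crossings at w = -3): V = -q^(-9/2) - q^(-5/2) + q^(-3/2) - q^(-1/2)
V(D3) = -q^(-9/2) - q^(-5/2) + q^(-3/2) - q^(-1/2)  [11 crossings, <D> = A^-7 - A^-3 + A + A^9, w = -3]
note: 2 classes among 3 diagrams; unequal V(q) rules out equality


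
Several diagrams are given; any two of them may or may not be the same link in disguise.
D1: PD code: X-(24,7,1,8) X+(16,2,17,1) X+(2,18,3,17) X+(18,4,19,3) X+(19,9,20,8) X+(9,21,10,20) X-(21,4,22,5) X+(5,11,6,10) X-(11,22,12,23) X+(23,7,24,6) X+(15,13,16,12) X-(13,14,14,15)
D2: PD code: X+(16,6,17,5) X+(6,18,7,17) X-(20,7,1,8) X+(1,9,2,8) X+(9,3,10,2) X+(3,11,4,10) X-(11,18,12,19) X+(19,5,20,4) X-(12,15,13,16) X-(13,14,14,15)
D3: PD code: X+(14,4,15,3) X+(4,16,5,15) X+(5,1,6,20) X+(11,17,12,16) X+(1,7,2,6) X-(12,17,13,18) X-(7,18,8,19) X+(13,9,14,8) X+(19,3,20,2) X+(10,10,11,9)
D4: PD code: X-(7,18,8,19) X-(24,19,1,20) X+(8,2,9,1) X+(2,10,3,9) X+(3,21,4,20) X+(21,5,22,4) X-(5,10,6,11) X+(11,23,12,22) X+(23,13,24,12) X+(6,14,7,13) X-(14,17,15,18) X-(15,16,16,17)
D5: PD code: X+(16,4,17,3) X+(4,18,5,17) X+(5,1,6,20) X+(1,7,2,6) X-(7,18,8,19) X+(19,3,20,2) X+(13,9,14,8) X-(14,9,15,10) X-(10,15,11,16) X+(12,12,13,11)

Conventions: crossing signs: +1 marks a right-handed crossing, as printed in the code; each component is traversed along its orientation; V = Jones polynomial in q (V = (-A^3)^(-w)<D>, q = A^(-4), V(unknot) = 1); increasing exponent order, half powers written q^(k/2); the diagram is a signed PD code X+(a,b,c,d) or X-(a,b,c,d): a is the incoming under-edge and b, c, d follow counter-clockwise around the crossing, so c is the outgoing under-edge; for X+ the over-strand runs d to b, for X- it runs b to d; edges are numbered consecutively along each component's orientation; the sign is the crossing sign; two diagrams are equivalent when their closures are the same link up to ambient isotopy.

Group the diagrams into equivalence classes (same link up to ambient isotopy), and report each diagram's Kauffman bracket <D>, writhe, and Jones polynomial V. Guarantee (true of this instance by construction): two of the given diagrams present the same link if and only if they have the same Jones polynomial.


classes: {D1, D2, D3, D4, D5}
V(D1) = q - q^2 + 2q^3 - q^4 + q^5 - q^6  [12 crossings, <D> = -A^-12 + A^-8 - A^-4 + 2 - A^4 + A^8, w = +4]
V(D2) = q - q^2 + 2q^3 - q^4 + q^5 - q^6  (w +2, c 10, <D> = -A^-18 + A^-14 - A^-10 + 2A^-6 - A^-2 + A^2)
V(D3) = q - q^2 + 2q^3 - q^4 + q^5 - q^6  (w +6, c 10, <D> = -A^-6 + A^-2 - A^2 + 2A^6 - A^10 + A^14)
V(D4) = q - q^2 + 2q^3 - q^4 + q^5 - q^6  (w +2, c 12, <D> = -A^-18 + A^-14 - A^-10 + 2A^-6 - A^-2 + A^2)
D5 (bracket -A^-12 + A^-8 - A^-4 + 2 - A^4 + A^8; 10 crossings at w = +4): V = q - q^2 + 2q^3 - q^4 + q^5 - q^6
note: all 5 diagrams share one V(q), hence one class


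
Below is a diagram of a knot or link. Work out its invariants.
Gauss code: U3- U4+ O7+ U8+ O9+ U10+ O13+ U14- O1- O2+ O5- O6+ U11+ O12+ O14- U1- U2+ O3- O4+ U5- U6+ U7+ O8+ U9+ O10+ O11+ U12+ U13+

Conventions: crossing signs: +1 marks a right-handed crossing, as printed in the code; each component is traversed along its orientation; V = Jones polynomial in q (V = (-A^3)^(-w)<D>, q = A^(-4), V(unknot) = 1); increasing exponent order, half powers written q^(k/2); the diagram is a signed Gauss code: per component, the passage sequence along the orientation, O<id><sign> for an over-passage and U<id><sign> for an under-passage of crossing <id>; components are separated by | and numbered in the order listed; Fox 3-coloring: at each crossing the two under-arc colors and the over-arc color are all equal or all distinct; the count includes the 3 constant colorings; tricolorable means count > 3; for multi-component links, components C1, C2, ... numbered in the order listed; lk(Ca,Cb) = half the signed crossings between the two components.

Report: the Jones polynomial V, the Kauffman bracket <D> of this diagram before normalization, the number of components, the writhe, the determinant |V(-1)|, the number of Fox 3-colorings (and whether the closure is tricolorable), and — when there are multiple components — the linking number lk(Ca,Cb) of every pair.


Jones polynomial: V(q) = q^2 - q^3 + 2q^4 - 2q^5 + 3q^6 - 2q^7 + q^8 - q^9
<D> = -A^-18 + A^-14 - 2A^-10 + 3A^-6 - 2A^-2 + 2A^2 - A^6 + A^10; writhe +6
components 1, writhe +6 (14 crossings)
3-colorings: 3 of 3^14, det 13 — not tricolorable
note: the span of V is 7, forcing >= 7 crossings in any diagram


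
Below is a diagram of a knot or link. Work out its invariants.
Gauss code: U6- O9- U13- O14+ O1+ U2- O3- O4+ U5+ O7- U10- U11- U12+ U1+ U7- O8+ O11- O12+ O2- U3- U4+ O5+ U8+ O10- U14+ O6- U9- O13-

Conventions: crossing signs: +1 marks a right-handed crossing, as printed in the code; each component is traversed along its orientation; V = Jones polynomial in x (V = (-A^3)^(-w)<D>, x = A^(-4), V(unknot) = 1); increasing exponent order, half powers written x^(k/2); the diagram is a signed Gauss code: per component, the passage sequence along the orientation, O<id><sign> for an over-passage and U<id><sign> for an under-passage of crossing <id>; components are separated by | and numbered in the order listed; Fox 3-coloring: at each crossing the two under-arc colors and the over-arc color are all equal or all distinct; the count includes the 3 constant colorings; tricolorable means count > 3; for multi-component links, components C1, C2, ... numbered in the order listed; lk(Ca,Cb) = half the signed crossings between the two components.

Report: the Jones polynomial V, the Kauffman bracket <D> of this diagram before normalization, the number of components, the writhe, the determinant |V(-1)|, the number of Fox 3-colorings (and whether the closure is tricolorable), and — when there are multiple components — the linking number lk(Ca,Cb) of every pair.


V(x) = -x^-4 + x^-3 + x^-1
bracket: A^-2 + A^6 - A^10, w = -2
1 component, writhe -2, over 14 crossings
det 3, colorings 9 of 3^14 — tricolorable
observation: w = -2 shifts under R1 moves; the (-A^3)^(2) factor cancels that in V


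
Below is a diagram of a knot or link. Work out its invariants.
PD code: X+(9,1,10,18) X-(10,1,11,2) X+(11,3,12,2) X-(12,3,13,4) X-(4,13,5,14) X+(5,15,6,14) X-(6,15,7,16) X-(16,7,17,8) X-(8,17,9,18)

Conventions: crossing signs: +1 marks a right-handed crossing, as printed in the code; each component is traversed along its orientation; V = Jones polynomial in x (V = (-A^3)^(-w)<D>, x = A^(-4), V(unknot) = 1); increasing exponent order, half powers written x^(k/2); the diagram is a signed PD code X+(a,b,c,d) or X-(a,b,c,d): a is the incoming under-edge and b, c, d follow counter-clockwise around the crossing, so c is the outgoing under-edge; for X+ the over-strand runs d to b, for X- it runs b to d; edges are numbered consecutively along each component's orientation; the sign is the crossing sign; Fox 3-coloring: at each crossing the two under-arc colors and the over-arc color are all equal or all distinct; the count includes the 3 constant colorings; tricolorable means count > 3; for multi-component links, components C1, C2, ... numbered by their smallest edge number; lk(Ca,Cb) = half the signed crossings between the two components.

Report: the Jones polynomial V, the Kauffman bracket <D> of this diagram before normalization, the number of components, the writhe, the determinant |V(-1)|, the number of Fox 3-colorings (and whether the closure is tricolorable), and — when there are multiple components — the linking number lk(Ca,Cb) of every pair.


V = -x^-4 + x^-3 + x^-1
<D> = -A^-5 - A^3 + A^7 (w = -3)
1 component over 9 crossings, w = -3
9 Fox colorings among 3^9, |V(-1)| = 3: tricolorable
why: w = -3 (over 9 crossings) is diagram-only; (-A^3)^(3) removes it from V


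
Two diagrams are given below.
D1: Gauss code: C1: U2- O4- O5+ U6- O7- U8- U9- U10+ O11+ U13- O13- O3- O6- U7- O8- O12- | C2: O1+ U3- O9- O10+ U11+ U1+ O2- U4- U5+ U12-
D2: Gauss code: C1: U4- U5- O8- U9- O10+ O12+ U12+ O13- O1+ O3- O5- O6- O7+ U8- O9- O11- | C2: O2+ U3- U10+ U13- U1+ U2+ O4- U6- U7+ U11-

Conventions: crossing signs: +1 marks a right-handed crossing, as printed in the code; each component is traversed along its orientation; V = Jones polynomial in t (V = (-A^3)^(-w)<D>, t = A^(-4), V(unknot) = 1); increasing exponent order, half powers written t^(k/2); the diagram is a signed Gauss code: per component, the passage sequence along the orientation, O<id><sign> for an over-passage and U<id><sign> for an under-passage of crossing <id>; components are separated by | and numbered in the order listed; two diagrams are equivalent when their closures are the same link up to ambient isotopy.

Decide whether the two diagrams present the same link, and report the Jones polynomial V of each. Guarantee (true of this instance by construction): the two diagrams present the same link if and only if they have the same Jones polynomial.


equivalent: yes
V(D1) = t^(-13/2) - t^(-11/2) + t^(-9/2) - 2t^(-7/2) - t^(-3/2)  (w -5, c 13, <D> = A^-9 + 2A^-1 - A^3 + A^7 - A^11)
D2 (bracket A^-3 + 2A^5 - A^9 + A^13 - A^17; 13 crossings at w = -3): V = t^(-13/2) - t^(-11/2) + t^(-9/2) - 2t^(-7/2) - t^(-3/2)
why: Reidemeister moves carry D1 (13 crossings) to D2 (13)


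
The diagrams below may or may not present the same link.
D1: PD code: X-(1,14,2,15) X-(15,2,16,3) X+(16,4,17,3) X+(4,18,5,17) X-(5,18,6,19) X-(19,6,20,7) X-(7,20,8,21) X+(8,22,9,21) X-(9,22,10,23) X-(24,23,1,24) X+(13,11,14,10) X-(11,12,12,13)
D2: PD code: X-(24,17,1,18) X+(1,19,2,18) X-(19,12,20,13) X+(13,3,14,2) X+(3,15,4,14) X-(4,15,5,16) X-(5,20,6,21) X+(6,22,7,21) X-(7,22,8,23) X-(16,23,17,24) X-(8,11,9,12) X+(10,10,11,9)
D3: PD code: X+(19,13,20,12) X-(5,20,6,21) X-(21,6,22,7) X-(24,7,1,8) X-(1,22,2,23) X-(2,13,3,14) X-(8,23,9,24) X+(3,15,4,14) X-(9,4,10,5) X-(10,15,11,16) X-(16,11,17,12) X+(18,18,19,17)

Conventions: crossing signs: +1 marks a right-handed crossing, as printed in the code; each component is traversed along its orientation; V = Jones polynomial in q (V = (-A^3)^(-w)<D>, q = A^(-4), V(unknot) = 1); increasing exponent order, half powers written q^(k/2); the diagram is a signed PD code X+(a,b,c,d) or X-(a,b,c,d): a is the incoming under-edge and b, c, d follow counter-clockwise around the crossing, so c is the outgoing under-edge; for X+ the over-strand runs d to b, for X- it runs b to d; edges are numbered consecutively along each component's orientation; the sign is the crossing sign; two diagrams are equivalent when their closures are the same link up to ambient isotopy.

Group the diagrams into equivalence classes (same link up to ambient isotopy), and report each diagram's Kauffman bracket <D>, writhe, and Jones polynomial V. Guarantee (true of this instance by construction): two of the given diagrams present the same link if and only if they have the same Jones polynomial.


grouping into links: {D1} | {D2} | {D3}
V(D1) = -q^-4 + q^-3 + q^-1  (w -4, c 12, <D> = A^-8 + 1 - A^4)
V(D2) = 1  [12 crossings, <D> = A^-6, w = -2]
D3 (bracket A^-10 + A^-2 - A^2 + A^6 - A^10; 12 crossings at w = -6): V = -q^-7 + q^-6 - q^-5 + q^-4 + q^-2
why: 3 values of V(q) split the 3 diagrams


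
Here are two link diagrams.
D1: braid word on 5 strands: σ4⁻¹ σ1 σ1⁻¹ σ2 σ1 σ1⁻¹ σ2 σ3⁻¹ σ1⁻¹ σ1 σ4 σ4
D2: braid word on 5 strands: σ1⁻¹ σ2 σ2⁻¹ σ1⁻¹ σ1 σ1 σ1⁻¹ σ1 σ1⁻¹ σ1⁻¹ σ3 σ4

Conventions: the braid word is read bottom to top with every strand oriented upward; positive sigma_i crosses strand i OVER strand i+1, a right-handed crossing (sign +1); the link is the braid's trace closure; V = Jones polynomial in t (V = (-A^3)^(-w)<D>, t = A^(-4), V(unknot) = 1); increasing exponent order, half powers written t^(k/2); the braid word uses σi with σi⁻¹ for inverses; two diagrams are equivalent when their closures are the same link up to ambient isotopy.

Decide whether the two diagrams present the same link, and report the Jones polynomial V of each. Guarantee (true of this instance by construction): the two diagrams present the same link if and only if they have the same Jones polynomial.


same link: no
V(D1) = 1 + t + t^2 + t^3  [12 crossings, <D> = A^-6 + A^-2 + A^2 + A^6, w = +2]
V(D2) = t^-3 + t^-2 + t^-1 + 1  [12 crossings, <D> = 1 + A^4 + A^8 + A^12, w = 0]
insight: 2 values of V(t) split the 2 diagrams


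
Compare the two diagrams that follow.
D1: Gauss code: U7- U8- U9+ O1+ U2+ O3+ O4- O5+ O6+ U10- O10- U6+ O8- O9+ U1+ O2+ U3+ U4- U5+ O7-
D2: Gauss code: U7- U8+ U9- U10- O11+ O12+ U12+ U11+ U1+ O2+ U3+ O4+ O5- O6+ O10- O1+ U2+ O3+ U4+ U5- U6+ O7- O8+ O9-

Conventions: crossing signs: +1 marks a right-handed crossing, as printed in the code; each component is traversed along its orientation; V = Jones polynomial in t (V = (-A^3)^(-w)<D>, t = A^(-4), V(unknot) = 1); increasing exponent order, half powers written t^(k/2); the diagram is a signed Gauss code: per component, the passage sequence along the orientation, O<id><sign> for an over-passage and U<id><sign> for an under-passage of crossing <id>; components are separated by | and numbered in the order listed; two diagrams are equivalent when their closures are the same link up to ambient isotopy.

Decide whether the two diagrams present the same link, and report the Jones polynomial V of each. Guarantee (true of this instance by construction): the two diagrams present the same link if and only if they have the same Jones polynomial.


same link: yes
V(D1) = t + t^3 - t^4  [10 crossings, <D> = -A^-10 + A^-6 + A^2, w = +2]
V(D2) = t + t^3 - t^4  (w +4, c 12, <D> = -A^-4 + 1 + A^8)
note: from 10 to 12 crossings by R-moves: one link, two diagrams


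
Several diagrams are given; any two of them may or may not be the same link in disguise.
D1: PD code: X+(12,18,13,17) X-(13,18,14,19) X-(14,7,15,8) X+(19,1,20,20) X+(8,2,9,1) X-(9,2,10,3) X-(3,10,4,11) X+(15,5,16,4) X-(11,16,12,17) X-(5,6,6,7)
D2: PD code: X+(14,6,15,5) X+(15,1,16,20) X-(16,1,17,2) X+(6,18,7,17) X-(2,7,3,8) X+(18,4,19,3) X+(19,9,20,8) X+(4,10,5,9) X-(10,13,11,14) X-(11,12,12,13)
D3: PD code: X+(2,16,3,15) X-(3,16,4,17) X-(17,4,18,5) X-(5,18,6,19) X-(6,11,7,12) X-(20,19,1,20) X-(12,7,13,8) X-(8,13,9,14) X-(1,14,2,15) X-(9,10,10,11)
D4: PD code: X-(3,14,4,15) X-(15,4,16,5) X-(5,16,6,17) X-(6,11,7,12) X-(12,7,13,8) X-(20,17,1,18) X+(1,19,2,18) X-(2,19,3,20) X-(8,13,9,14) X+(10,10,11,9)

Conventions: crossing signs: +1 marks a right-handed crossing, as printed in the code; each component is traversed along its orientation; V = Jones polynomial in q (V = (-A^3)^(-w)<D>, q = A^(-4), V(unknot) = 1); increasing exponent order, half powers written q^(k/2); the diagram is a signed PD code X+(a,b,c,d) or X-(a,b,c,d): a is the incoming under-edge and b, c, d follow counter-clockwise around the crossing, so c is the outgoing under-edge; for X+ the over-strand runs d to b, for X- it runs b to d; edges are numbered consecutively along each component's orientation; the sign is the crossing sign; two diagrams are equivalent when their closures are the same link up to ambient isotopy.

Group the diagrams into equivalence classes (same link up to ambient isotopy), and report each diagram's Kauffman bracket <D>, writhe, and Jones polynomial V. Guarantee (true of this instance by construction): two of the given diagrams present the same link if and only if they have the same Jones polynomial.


classes: {D1} | {D2} | {D3, D4}
V(D1) = 1  [10 crossings, <D> = A^-6, w = -2]
V(D2) = q + q^3 - q^4  (w +2, c 10, <D> = -A^-10 + A^-6 + A^2)
D3 (bracket A^-16 + 2A^-8 - 2A^-4 + 1 - 2A^4 + A^8; 10 crossings at w = -8): V = q^-8 - 2q^-7 + q^-6 - 2q^-5 + 2q^-4 + q^-2
D4 (bracket A^-10 + 2A^-2 - 2A^2 + A^6 - 2A^10 + A^14; 10 crossings at w = -6): V = q^-8 - 2q^-7 + q^-6 - 2q^-5 + 2q^-4 + q^-2
insight: 3 values of V(q) split the 4 diagrams
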